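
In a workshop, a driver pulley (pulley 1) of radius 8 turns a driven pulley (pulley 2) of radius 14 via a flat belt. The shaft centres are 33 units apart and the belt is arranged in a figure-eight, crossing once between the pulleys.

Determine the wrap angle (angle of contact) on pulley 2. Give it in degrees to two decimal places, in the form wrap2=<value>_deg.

crossed belt: β = asin((r1+r2)/C) = asin(22/33) = 41.8103°
wrap1 = wrap2 = π + 2β = 263.6206°

wrap2=263.62_deg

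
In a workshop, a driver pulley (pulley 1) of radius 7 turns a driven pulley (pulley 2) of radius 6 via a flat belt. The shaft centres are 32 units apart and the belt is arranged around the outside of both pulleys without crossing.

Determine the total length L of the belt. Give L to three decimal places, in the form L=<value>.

open belt: β = asin((r2−r1)/C) = asin(-1/32) = -1.7908°
wrap1 = π − 2β = 183.5816°
wrap2 = π + 2β = 176.4184°
tangent length = C·cosβ = 31.9844
L = r1·wrap1 + r2·wrap2 + 2·C·cosβ = 7·3.2041 + 6·3.0791 + 2·31.9844 = 104.8720

L=104.872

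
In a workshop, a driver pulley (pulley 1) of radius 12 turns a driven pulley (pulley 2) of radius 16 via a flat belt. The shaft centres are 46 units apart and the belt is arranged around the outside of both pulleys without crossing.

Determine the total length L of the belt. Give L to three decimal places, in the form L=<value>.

L=180.313

open belt: β = asin((r2−r1)/C) = asin(4/46) = 4.9885°
wrap1 = π − 2β = 170.0229°
wrap2 = π + 2β = 189.9771°
tangent length = C·cosβ = 45.8258
L = r1·wrap1 + r2·wrap2 + 2·C·cosβ = 12·2.9675 + 16·3.3157 + 2·45.8258 = 180.3126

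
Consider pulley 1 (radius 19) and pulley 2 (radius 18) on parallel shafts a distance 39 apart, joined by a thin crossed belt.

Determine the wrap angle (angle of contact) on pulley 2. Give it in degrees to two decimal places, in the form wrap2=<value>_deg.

crossed belt: β = asin((r1+r2)/C) = asin(37/39) = 71.5713°
wrap1 = wrap2 = π + 2β = 323.1427°

wrap2=323.14_deg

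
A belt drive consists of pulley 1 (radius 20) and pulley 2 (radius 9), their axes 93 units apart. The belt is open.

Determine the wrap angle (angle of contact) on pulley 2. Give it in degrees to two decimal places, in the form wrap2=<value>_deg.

wrap2=166.41_deg

open belt: β = asin((r2−r1)/C) = asin(-11/93) = -6.7928°
wrap1 = π − 2β = 193.5856°
wrap2 = π + 2β = 166.4144°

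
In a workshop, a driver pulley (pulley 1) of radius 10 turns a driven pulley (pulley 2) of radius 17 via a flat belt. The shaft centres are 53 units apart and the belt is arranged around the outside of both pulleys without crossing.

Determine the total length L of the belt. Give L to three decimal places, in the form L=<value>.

open belt: β = asin((r2−r1)/C) = asin(7/53) = 7.5895°
wrap1 = π − 2β = 164.8209°
wrap2 = π + 2β = 195.1791°
tangent length = C·cosβ = 52.5357
L = r1·wrap1 + r2·wrap2 + 2·C·cosβ = 10·2.8767 + 17·3.4065 + 2·52.5357 = 191.7489

L=191.749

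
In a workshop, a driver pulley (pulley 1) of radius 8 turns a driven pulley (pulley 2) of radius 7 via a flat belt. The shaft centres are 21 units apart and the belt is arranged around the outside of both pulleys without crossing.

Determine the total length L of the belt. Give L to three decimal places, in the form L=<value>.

L=89.172

open belt: β = asin((r2−r1)/C) = asin(-1/21) = -2.7294°
wrap1 = π − 2β = 185.4588°
wrap2 = π + 2β = 174.5412°
tangent length = C·cosβ = 20.9762
L = r1·wrap1 + r2·wrap2 + 2·C·cosβ = 8·3.2369 + 7·3.0463 + 2·20.9762 = 89.1715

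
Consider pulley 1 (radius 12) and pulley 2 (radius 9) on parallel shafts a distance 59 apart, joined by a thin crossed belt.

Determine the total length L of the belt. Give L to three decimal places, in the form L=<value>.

L=191.530

crossed belt: β = asin((r1+r2)/C) = asin(21/59) = 20.8506°
wrap1 = wrap2 = π + 2β = 221.7012°
tangent length = C·cosβ = 55.1362
L = (r1+r2)·wrap + 2·C·cosβ = 21·3.8694 + 2·55.1362 = 191.5301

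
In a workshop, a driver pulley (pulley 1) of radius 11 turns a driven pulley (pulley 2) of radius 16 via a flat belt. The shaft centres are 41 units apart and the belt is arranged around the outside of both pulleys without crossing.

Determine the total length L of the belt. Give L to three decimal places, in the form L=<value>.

open belt: β = asin((r2−r1)/C) = asin(5/41) = 7.0047°
wrap1 = π − 2β = 165.9905°
wrap2 = π + 2β = 194.0095°
tangent length = C·cosβ = 40.6940
L = r1·wrap1 + r2·wrap2 + 2·C·cosβ = 11·2.8971 + 16·3.3861 + 2·40.6940 = 167.4335

L=167.434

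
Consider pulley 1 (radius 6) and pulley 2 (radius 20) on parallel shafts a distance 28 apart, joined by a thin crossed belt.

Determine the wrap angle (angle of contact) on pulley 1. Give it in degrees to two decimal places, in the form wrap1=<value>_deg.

wrap1=316.43_deg

crossed belt: β = asin((r1+r2)/C) = asin(26/28) = 68.2132°
wrap1 = wrap2 = π + 2β = 316.4264°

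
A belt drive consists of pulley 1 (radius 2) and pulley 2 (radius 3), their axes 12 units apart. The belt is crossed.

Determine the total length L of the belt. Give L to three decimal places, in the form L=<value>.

crossed belt: β = asin((r1+r2)/C) = asin(5/12) = 24.6243°
wrap1 = wrap2 = π + 2β = 229.2486°
tangent length = C·cosβ = 10.9087
L = (r1+r2)·wrap + 2·C·cosβ = 5·4.0011 + 2·10.9087 = 41.8231

L=41.823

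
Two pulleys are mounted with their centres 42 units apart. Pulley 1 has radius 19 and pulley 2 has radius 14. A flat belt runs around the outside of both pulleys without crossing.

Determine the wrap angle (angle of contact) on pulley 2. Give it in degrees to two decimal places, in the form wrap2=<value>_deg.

wrap2=166.33_deg

open belt: β = asin((r2−r1)/C) = asin(-5/42) = -6.8371°
wrap1 = π − 2β = 193.6743°
wrap2 = π + 2β = 166.3257°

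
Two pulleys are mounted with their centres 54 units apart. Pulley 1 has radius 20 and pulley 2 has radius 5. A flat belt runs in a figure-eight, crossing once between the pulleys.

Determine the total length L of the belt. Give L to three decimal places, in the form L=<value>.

L=198.335

crossed belt: β = asin((r1+r2)/C) = asin(25/54) = 27.5785°
wrap1 = wrap2 = π + 2β = 235.1569°
tangent length = C·cosβ = 47.8644
L = (r1+r2)·wrap + 2·C·cosβ = 25·4.1043 + 2·47.8644 = 198.3354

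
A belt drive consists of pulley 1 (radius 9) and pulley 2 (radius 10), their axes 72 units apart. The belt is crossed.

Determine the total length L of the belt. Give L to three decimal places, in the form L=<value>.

crossed belt: β = asin((r1+r2)/C) = asin(19/72) = 15.3009°
wrap1 = wrap2 = π + 2β = 210.6019°
tangent length = C·cosβ = 69.4478
L = (r1+r2)·wrap + 2·C·cosβ = 19·3.6757 + 2·69.4478 = 208.7339

L=208.734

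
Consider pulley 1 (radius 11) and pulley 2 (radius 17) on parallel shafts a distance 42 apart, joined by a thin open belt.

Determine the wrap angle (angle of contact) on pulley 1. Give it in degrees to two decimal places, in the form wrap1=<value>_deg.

open belt: β = asin((r2−r1)/C) = asin(6/42) = 8.2132°
wrap1 = π − 2β = 163.5736°
wrap2 = π + 2β = 196.4264°

wrap1=163.57_deg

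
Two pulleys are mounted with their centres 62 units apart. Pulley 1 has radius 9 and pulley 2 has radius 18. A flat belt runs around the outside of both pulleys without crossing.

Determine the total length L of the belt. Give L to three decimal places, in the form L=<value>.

open belt: β = asin((r2−r1)/C) = asin(9/62) = 8.3466°
wrap1 = π − 2β = 163.3068°
wrap2 = π + 2β = 196.6932°
tangent length = C·cosβ = 61.3433
L = r1·wrap1 + r2·wrap2 + 2·C·cosβ = 9·2.8502 + 18·3.4329 + 2·61.3433 = 210.1318

L=210.132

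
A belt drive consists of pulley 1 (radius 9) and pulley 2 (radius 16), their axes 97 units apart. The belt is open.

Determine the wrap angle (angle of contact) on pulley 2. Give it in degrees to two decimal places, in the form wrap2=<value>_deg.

wrap2=188.28_deg

open belt: β = asin((r2−r1)/C) = asin(7/97) = 4.1383°
wrap1 = π − 2β = 171.7233°
wrap2 = π + 2β = 188.2767°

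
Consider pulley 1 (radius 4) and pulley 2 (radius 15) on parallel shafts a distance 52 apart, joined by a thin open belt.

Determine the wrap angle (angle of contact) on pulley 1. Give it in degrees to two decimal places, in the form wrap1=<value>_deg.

open belt: β = asin((r2−r1)/C) = asin(11/52) = 12.2125°
wrap1 = π − 2β = 155.5749°
wrap2 = π + 2β = 204.4251°

wrap1=155.57_deg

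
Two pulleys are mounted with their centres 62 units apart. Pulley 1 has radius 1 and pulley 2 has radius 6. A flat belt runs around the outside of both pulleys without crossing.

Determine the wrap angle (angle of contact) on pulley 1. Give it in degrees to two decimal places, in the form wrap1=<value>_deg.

open belt: β = asin((r2−r1)/C) = asin(5/62) = 4.6257°
wrap1 = π − 2β = 170.7487°
wrap2 = π + 2β = 189.2513°

wrap1=170.75_deg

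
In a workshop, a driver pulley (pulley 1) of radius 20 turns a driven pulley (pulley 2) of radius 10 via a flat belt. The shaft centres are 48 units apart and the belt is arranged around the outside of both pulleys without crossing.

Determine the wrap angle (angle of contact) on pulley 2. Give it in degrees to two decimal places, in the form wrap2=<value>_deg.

open belt: β = asin((r2−r1)/C) = asin(-10/48) = -12.0247°
wrap1 = π − 2β = 204.0494°
wrap2 = π + 2β = 155.9506°

wrap2=155.95_deg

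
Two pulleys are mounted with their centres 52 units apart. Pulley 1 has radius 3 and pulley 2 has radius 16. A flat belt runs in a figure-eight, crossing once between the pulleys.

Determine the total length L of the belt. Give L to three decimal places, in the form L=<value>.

L=170.713

crossed belt: β = asin((r1+r2)/C) = asin(19/52) = 21.4313°
wrap1 = wrap2 = π + 2β = 222.8625°
tangent length = C·cosβ = 48.4045
L = (r1+r2)·wrap + 2·C·cosβ = 19·3.8897 + 2·48.4045 = 170.7131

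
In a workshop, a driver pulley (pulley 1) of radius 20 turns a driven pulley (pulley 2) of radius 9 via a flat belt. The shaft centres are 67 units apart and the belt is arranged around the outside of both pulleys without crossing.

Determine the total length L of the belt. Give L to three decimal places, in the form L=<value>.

L=226.916

open belt: β = asin((r2−r1)/C) = asin(-11/67) = -9.4496°
wrap1 = π − 2β = 198.8991°
wrap2 = π + 2β = 161.1009°
tangent length = C·cosβ = 66.0908
L = r1·wrap1 + r2·wrap2 + 2·C·cosβ = 20·3.4714 + 9·2.8117 + 2·66.0908 = 226.9162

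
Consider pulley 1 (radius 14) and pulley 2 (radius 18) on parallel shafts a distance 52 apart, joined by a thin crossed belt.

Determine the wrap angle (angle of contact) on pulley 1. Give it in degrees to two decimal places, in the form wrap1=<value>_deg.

crossed belt: β = asin((r1+r2)/C) = asin(32/52) = 37.9799°
wrap1 = wrap2 = π + 2β = 255.9597°

wrap1=255.96_deg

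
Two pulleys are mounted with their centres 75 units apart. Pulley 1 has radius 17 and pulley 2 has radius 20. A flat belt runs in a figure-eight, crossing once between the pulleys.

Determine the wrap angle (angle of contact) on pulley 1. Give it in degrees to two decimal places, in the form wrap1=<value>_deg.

crossed belt: β = asin((r1+r2)/C) = asin(37/75) = 29.5599°
wrap1 = wrap2 = π + 2β = 239.1198°

wrap1=239.12_deg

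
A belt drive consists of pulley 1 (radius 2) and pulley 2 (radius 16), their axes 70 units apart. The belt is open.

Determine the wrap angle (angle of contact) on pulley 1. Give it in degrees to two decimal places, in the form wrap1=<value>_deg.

wrap1=156.93_deg

open belt: β = asin((r2−r1)/C) = asin(14/70) = 11.5370°
wrap1 = π − 2β = 156.9261°
wrap2 = π + 2β = 203.0739°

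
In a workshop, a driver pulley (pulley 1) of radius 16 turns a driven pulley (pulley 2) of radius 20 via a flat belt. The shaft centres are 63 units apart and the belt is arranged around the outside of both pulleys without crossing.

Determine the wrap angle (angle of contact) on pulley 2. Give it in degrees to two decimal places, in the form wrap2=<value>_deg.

open belt: β = asin((r2−r1)/C) = asin(4/63) = 3.6403°
wrap1 = π − 2β = 172.7194°
wrap2 = π + 2β = 187.2806°

wrap2=187.28_deg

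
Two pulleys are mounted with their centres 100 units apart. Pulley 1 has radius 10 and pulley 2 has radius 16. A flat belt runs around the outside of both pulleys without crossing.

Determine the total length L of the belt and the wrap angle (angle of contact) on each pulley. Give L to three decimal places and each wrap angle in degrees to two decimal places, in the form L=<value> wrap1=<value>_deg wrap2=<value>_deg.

L=282.042 wrap1=173.12_deg wrap2=186.88_deg

open belt: β = asin((r2−r1)/C) = asin(6/100) = 3.4398°
wrap1 = π − 2β = 173.1204°
wrap2 = π + 2β = 186.8796°
tangent length = C·cosβ = 99.8198
L = r1·wrap1 + r2·wrap2 + 2·C·cosβ = 10·3.0215 + 16·3.2617 + 2·99.8198 = 282.0415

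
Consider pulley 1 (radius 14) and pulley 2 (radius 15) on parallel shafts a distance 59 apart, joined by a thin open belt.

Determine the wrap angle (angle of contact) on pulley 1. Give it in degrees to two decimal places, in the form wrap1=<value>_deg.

open belt: β = asin((r2−r1)/C) = asin(1/59) = 0.9712°
wrap1 = π − 2β = 178.0577°
wrap2 = π + 2β = 181.9423°

wrap1=178.06_deg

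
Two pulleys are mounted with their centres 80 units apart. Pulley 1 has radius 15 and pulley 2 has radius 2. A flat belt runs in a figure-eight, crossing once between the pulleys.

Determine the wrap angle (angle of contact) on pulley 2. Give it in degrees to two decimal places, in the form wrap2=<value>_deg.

crossed belt: β = asin((r1+r2)/C) = asin(17/80) = 12.2689°
wrap1 = wrap2 = π + 2β = 204.5378°

wrap2=204.54_deg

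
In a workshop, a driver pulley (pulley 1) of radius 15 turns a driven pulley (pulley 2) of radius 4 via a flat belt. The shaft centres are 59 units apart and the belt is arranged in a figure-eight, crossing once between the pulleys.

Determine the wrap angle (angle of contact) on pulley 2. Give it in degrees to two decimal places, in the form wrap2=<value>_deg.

wrap2=217.57_deg

crossed belt: β = asin((r1+r2)/C) = asin(19/59) = 18.7860°
wrap1 = wrap2 = π + 2β = 217.5719°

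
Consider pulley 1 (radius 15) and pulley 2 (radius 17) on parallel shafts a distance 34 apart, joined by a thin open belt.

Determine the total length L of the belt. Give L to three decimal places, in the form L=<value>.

open belt: β = asin((r2−r1)/C) = asin(2/34) = 3.3723°
wrap1 = π − 2β = 173.2554°
wrap2 = π + 2β = 186.7446°
tangent length = C·cosβ = 33.9411
L = r1·wrap1 + r2·wrap2 + 2·C·cosβ = 15·3.0239 + 17·3.2593 + 2·33.9411 = 168.6486

L=168.649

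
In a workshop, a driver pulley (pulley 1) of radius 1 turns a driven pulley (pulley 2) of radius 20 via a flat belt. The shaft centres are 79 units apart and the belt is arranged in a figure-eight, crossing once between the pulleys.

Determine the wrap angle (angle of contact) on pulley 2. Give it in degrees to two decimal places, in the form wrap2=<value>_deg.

wrap2=210.83_deg

crossed belt: β = asin((r1+r2)/C) = asin(21/79) = 15.4158°
wrap1 = wrap2 = π + 2β = 210.8317°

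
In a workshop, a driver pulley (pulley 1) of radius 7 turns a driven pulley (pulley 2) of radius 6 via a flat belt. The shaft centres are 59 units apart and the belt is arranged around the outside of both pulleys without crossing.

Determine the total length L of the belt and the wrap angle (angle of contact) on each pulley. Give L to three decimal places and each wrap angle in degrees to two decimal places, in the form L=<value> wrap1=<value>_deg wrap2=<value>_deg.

open belt: β = asin((r2−r1)/C) = asin(-1/59) = -0.9712°
wrap1 = π − 2β = 181.9423°
wrap2 = π + 2β = 178.0577°
tangent length = C·cosβ = 58.9915
L = r1·wrap1 + r2·wrap2 + 2·C·cosβ = 7·3.1755 + 6·3.1077 + 2·58.9915 = 158.8577

L=158.858 wrap1=181.94_deg wrap2=178.06_deg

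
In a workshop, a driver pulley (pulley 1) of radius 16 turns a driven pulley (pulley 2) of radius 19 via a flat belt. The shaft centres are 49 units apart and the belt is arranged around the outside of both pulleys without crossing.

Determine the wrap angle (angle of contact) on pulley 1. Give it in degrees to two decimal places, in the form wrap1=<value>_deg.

wrap1=172.98_deg

open belt: β = asin((r2−r1)/C) = asin(3/49) = 3.5101°
wrap1 = π − 2β = 172.9798°
wrap2 = π + 2β = 187.0202°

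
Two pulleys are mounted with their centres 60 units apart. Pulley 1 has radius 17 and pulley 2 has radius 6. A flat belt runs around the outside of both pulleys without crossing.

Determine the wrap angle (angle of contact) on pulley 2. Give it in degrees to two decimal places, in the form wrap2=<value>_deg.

open belt: β = asin((r2−r1)/C) = asin(-11/60) = -10.5640°
wrap1 = π − 2β = 201.1280°
wrap2 = π + 2β = 158.8720°

wrap2=158.87_deg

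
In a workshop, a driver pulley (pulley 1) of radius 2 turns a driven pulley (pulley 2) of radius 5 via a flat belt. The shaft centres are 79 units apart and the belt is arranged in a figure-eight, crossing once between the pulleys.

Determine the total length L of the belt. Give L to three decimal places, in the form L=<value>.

L=180.612

crossed belt: β = asin((r1+r2)/C) = asin(7/79) = 5.0835°
wrap1 = wrap2 = π + 2β = 190.1670°
tangent length = C·cosβ = 78.6893
L = (r1+r2)·wrap + 2·C·cosβ = 7·3.3190 + 2·78.6893 = 180.6118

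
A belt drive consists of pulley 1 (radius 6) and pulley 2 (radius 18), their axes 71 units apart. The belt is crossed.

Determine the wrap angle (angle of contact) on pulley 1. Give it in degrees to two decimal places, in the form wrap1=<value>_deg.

wrap1=219.51_deg

crossed belt: β = asin((r1+r2)/C) = asin(24/71) = 19.7568°
wrap1 = wrap2 = π + 2β = 219.5136°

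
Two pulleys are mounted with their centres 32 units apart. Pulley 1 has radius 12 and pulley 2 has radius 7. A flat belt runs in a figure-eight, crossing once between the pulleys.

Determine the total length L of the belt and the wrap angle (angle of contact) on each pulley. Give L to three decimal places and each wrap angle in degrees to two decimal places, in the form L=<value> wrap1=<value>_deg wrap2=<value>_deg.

L=135.345 wrap1=252.85_deg wrap2=252.85_deg

crossed belt: β = asin((r1+r2)/C) = asin(19/32) = 36.4236°
wrap1 = wrap2 = π + 2β = 252.8471°
tangent length = C·cosβ = 25.7488
L = (r1+r2)·wrap + 2·C·cosβ = 19·4.4130 + 2·25.7488 = 135.3449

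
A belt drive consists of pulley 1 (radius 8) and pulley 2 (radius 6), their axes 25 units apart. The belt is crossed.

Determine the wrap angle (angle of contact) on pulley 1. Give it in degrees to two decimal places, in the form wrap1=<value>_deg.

crossed belt: β = asin((r1+r2)/C) = asin(14/25) = 34.0558°
wrap1 = wrap2 = π + 2β = 248.1116°

wrap1=248.11_deg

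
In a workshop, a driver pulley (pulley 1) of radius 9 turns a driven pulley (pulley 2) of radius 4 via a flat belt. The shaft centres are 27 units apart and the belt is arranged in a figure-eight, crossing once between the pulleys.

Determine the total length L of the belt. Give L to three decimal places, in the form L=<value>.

L=101.230

crossed belt: β = asin((r1+r2)/C) = asin(13/27) = 28.7822°
wrap1 = wrap2 = π + 2β = 237.5644°
tangent length = C·cosβ = 23.6643
L = (r1+r2)·wrap + 2·C·cosβ = 13·4.1463 + 2·23.6643 = 101.2303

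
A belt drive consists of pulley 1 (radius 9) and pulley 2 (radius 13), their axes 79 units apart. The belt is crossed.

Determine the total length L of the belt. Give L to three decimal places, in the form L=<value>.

L=233.282

crossed belt: β = asin((r1+r2)/C) = asin(22/79) = 16.1696°
wrap1 = wrap2 = π + 2β = 212.3391°
tangent length = C·cosβ = 75.8749
L = (r1+r2)·wrap + 2·C·cosβ = 22·3.7060 + 2·75.8749 = 233.2822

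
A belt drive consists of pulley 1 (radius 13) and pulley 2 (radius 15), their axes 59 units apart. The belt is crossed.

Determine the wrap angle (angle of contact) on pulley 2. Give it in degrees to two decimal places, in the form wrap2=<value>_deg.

crossed belt: β = asin((r1+r2)/C) = asin(28/59) = 28.3318°
wrap1 = wrap2 = π + 2β = 236.6635°

wrap2=236.66_deg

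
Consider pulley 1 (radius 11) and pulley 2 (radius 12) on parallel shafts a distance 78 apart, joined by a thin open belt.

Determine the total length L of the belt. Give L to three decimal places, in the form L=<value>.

open belt: β = asin((r2−r1)/C) = asin(1/78) = 0.7346°
wrap1 = π − 2β = 178.5308°
wrap2 = π + 2β = 181.4692°
tangent length = C·cosβ = 77.9936
L = r1·wrap1 + r2·wrap2 + 2·C·cosβ = 11·3.1160 + 12·3.1672 + 2·77.9936 = 228.2695

L=228.269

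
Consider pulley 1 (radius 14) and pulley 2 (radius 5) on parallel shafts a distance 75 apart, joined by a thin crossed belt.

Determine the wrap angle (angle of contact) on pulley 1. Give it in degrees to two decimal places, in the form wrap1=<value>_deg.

wrap1=209.35_deg

crossed belt: β = asin((r1+r2)/C) = asin(19/75) = 14.6748°
wrap1 = wrap2 = π + 2β = 209.3497°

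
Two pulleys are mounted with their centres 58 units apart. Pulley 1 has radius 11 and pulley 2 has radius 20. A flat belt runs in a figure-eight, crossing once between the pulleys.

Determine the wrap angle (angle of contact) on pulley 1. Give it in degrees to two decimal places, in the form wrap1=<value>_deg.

wrap1=244.62_deg

crossed belt: β = asin((r1+r2)/C) = asin(31/58) = 32.3088°
wrap1 = wrap2 = π + 2β = 244.6177°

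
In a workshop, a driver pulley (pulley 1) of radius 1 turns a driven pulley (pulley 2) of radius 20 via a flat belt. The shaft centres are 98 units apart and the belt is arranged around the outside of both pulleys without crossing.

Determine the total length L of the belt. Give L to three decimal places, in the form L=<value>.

open belt: β = asin((r2−r1)/C) = asin(19/98) = 11.1792°
wrap1 = π − 2β = 157.6417°
wrap2 = π + 2β = 202.3583°
tangent length = C·cosβ = 96.1405
L = r1·wrap1 + r2·wrap2 + 2·C·cosβ = 1·2.7514 + 20·3.5318 + 2·96.1405 = 265.6688

L=265.669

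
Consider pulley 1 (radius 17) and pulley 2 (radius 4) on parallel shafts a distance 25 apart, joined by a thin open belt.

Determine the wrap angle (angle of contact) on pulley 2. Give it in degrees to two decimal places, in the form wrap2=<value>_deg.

wrap2=117.34_deg

open belt: β = asin((r2−r1)/C) = asin(-13/25) = -31.3323°
wrap1 = π − 2β = 242.6645°
wrap2 = π + 2β = 117.3355°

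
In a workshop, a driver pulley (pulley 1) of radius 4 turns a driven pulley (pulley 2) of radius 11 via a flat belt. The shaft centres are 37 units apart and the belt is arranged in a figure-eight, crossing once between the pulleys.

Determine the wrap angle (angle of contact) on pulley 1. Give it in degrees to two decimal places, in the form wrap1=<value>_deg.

crossed belt: β = asin((r1+r2)/C) = asin(15/37) = 23.9165°
wrap1 = wrap2 = π + 2β = 227.8331°

wrap1=227.83_deg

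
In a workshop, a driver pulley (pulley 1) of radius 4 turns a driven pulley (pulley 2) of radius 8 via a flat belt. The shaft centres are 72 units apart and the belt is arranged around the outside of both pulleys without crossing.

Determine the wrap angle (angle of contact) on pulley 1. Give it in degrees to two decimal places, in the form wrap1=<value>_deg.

open belt: β = asin((r2−r1)/C) = asin(4/72) = 3.1847°
wrap1 = π − 2β = 173.6305°
wrap2 = π + 2β = 186.3695°

wrap1=173.63_deg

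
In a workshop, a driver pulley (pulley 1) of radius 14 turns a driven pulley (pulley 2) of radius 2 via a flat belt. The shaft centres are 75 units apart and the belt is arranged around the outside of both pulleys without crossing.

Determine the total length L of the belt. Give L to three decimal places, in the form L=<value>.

open belt: β = asin((r2−r1)/C) = asin(-12/75) = -9.2069°
wrap1 = π − 2β = 198.4138°
wrap2 = π + 2β = 161.5862°
tangent length = C·cosβ = 74.0338
L = r1·wrap1 + r2·wrap2 + 2·C·cosβ = 14·3.4630 + 2·2.8202 + 2·74.0338 = 202.1896

L=202.190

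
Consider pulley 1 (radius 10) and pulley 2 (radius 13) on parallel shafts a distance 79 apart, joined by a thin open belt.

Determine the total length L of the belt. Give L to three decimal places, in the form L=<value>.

open belt: β = asin((r2−r1)/C) = asin(3/79) = 2.1763°
wrap1 = π − 2β = 175.6474°
wrap2 = π + 2β = 184.3526°
tangent length = C·cosβ = 78.9430
L = r1·wrap1 + r2·wrap2 + 2·C·cosβ = 10·3.0656 + 13·3.2176 + 2·78.9430 = 230.3706

L=230.371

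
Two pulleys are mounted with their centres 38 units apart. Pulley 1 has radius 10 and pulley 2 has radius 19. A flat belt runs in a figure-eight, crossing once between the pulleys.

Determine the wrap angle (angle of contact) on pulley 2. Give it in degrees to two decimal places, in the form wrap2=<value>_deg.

wrap2=279.49_deg

crossed belt: β = asin((r1+r2)/C) = asin(29/38) = 49.7434°
wrap1 = wrap2 = π + 2β = 279.4868°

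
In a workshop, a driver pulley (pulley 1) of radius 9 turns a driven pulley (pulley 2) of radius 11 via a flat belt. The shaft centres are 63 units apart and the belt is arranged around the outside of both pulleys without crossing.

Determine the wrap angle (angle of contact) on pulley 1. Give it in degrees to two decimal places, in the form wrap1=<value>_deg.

wrap1=176.36_deg

open belt: β = asin((r2−r1)/C) = asin(2/63) = 1.8192°
wrap1 = π − 2β = 176.3616°
wrap2 = π + 2β = 183.6384°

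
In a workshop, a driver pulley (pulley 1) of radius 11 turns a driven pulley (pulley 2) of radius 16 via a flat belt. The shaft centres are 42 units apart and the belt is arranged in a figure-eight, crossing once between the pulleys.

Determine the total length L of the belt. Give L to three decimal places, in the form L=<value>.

crossed belt: β = asin((r1+r2)/C) = asin(27/42) = 40.0052°
wrap1 = wrap2 = π + 2β = 260.0104°
tangent length = C·cosβ = 32.1714
L = (r1+r2)·wrap + 2·C·cosβ = 27·4.5380 + 2·32.1714 = 186.8698

L=186.870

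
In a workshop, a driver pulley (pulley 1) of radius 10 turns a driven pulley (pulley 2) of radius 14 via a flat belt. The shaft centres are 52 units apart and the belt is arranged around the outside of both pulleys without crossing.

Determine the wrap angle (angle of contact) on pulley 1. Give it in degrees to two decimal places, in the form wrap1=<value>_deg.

wrap1=171.18_deg

open belt: β = asin((r2−r1)/C) = asin(4/52) = 4.4117°
wrap1 = π − 2β = 171.1765°
wrap2 = π + 2β = 188.8235°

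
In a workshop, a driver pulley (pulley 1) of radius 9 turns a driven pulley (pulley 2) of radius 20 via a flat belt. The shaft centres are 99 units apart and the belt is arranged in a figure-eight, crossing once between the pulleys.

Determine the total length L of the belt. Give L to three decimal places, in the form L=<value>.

L=297.664

crossed belt: β = asin((r1+r2)/C) = asin(29/99) = 17.0334°
wrap1 = wrap2 = π + 2β = 214.0668°
tangent length = C·cosβ = 94.6573
L = (r1+r2)·wrap + 2·C·cosβ = 29·3.7362 + 2·94.6573 = 297.6635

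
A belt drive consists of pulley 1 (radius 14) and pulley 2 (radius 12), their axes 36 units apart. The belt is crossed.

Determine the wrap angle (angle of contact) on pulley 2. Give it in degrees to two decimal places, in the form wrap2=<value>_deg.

wrap2=272.48_deg

crossed belt: β = asin((r1+r2)/C) = asin(26/36) = 46.2383°
wrap1 = wrap2 = π + 2β = 272.4765°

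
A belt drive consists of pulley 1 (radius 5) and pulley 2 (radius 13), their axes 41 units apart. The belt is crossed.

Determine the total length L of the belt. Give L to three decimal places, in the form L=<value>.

L=146.586

crossed belt: β = asin((r1+r2)/C) = asin(18/41) = 26.0416°
wrap1 = wrap2 = π + 2β = 232.0833°
tangent length = C·cosβ = 36.8375
L = (r1+r2)·wrap + 2·C·cosβ = 18·4.0506 + 2·36.8375 = 146.5861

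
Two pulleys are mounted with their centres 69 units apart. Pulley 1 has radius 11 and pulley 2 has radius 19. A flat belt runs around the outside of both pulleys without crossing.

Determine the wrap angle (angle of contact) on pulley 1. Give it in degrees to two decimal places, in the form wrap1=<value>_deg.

wrap1=166.68_deg

open belt: β = asin((r2−r1)/C) = asin(8/69) = 6.6580°
wrap1 = π − 2β = 166.6841°
wrap2 = π + 2β = 193.3159°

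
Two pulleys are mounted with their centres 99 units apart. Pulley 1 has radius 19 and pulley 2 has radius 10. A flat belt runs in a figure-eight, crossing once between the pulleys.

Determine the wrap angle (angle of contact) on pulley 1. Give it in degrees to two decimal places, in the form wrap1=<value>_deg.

wrap1=214.07_deg

crossed belt: β = asin((r1+r2)/C) = asin(29/99) = 17.0334°
wrap1 = wrap2 = π + 2β = 214.0668°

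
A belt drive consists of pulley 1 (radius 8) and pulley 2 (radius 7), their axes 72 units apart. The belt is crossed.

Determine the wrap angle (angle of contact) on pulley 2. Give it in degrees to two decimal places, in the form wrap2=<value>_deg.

crossed belt: β = asin((r1+r2)/C) = asin(15/72) = 12.0247°
wrap1 = wrap2 = π + 2β = 204.0494°

wrap2=204.05_deg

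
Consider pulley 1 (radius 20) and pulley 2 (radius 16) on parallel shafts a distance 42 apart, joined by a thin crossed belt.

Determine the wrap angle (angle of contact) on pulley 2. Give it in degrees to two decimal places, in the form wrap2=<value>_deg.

crossed belt: β = asin((r1+r2)/C) = asin(36/42) = 58.9973°
wrap1 = wrap2 = π + 2β = 297.9946°

wrap2=297.99_deg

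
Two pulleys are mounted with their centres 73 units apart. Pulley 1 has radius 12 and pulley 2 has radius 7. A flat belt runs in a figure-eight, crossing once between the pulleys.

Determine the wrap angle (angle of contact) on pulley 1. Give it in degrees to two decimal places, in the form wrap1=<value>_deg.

wrap1=210.17_deg

crossed belt: β = asin((r1+r2)/C) = asin(19/73) = 15.0863°
wrap1 = wrap2 = π + 2β = 210.1726°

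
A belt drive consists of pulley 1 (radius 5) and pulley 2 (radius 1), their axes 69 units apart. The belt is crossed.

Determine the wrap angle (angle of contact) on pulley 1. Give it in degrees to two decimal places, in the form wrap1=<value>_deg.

crossed belt: β = asin((r1+r2)/C) = asin(6/69) = 4.9885°
wrap1 = wrap2 = π + 2β = 189.9771°

wrap1=189.98_deg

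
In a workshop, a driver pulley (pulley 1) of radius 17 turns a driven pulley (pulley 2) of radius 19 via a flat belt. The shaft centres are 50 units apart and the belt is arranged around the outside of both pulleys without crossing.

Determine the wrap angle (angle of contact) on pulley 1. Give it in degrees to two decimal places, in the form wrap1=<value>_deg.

wrap1=175.42_deg

open belt: β = asin((r2−r1)/C) = asin(2/50) = 2.2924°
wrap1 = π − 2β = 175.4151°
wrap2 = π + 2β = 184.5849°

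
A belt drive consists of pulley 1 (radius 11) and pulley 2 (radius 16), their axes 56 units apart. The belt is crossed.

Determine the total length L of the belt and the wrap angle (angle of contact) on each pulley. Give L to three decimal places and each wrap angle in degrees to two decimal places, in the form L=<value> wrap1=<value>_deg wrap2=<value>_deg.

crossed belt: β = asin((r1+r2)/C) = asin(27/56) = 28.8254°
wrap1 = wrap2 = π + 2β = 237.6509°
tangent length = C·cosβ = 49.0612
L = (r1+r2)·wrap + 2·C·cosβ = 27·4.1478 + 2·49.0612 = 210.1127

L=210.113 wrap1=237.65_deg wrap2=237.65_deg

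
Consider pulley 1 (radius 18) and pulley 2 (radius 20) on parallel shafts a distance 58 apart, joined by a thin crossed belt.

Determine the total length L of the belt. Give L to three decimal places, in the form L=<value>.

L=261.311

crossed belt: β = asin((r1+r2)/C) = asin(38/58) = 40.9327°
wrap1 = wrap2 = π + 2β = 261.8654°
tangent length = C·cosβ = 43.8178
L = (r1+r2)·wrap + 2·C·cosβ = 38·4.5704 + 2·43.8178 = 261.3114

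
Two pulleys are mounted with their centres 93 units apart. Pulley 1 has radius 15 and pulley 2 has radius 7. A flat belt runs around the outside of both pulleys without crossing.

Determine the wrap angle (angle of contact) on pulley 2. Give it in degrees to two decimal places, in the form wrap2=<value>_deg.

open belt: β = asin((r2−r1)/C) = asin(-8/93) = -4.9348°
wrap1 = π − 2β = 189.8695°
wrap2 = π + 2β = 170.1305°

wrap2=170.13_deg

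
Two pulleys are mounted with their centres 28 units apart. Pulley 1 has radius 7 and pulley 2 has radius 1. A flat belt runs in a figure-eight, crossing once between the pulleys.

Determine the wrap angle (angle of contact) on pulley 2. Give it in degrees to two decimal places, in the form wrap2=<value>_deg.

crossed belt: β = asin((r1+r2)/C) = asin(8/28) = 16.6015°
wrap1 = wrap2 = π + 2β = 213.2031°

wrap2=213.20_deg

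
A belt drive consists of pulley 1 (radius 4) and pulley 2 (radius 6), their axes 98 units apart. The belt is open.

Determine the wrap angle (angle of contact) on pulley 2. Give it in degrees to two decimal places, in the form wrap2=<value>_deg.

wrap2=182.34_deg

open belt: β = asin((r2−r1)/C) = asin(2/98) = 1.1694°
wrap1 = π − 2β = 177.6612°
wrap2 = π + 2β = 182.3388°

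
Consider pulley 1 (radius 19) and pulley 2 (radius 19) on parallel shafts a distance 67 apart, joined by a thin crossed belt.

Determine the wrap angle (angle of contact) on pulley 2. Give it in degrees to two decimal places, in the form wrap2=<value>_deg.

crossed belt: β = asin((r1+r2)/C) = asin(38/67) = 34.5527°
wrap1 = wrap2 = π + 2β = 249.1054°

wrap2=249.11_deg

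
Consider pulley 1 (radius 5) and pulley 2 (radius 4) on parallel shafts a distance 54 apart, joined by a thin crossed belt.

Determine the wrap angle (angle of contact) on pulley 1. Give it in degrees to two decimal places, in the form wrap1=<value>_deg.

crossed belt: β = asin((r1+r2)/C) = asin(9/54) = 9.5941°
wrap1 = wrap2 = π + 2β = 199.1881°

wrap1=199.19_deg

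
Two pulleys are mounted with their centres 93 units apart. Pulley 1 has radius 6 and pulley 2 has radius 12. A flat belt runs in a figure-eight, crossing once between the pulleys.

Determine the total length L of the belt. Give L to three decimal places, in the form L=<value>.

crossed belt: β = asin((r1+r2)/C) = asin(18/93) = 11.1599°
wrap1 = wrap2 = π + 2β = 202.3199°
tangent length = C·cosβ = 91.2414
L = (r1+r2)·wrap + 2·C·cosβ = 18·3.5311 + 2·91.2414 = 246.0435

L=246.044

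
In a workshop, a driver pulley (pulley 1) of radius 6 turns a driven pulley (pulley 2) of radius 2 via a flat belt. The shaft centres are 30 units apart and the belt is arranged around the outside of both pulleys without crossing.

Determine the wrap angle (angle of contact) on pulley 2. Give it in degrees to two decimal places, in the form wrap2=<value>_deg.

open belt: β = asin((r2−r1)/C) = asin(-4/30) = -7.6623°
wrap1 = π − 2β = 195.3245°
wrap2 = π + 2β = 164.6755°

wrap2=164.68_deg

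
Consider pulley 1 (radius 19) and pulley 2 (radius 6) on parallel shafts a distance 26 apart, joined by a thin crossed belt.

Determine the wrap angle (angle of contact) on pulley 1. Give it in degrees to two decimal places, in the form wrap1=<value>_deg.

crossed belt: β = asin((r1+r2)/C) = asin(25/26) = 74.0576°
wrap1 = wrap2 = π + 2β = 328.1153°

wrap1=328.12_deg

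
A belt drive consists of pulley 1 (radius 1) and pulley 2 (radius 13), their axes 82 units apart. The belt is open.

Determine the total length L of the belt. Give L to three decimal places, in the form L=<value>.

L=209.742

open belt: β = asin((r2−r1)/C) = asin(12/82) = 8.4150°
wrap1 = π − 2β = 163.1701°
wrap2 = π + 2β = 196.8299°
tangent length = C·cosβ = 81.1172
L = r1·wrap1 + r2·wrap2 + 2·C·cosβ = 1·2.8479 + 13·3.4353 + 2·81.1172 = 209.7415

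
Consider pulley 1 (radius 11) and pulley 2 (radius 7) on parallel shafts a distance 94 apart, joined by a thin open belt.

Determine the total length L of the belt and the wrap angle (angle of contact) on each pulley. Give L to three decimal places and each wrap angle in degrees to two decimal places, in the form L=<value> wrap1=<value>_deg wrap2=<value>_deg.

L=244.719 wrap1=184.88_deg wrap2=175.12_deg

open belt: β = asin((r2−r1)/C) = asin(-4/94) = -2.4389°
wrap1 = π − 2β = 184.8777°
wrap2 = π + 2β = 175.1223°
tangent length = C·cosβ = 93.9149
L = r1·wrap1 + r2·wrap2 + 2·C·cosβ = 11·3.2267 + 7·3.0565 + 2·93.9149 = 244.7189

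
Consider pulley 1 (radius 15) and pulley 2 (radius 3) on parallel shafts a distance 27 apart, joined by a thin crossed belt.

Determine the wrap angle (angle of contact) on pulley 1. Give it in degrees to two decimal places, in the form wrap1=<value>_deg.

wrap1=263.62_deg

crossed belt: β = asin((r1+r2)/C) = asin(18/27) = 41.8103°
wrap1 = wrap2 = π + 2β = 263.6206°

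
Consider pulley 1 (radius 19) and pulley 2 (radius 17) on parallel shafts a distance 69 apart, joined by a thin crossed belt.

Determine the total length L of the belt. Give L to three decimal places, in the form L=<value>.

crossed belt: β = asin((r1+r2)/C) = asin(36/69) = 31.4490°
wrap1 = wrap2 = π + 2β = 242.8980°
tangent length = C·cosβ = 58.8643
L = (r1+r2)·wrap + 2·C·cosβ = 36·4.2394 + 2·58.8643 = 270.3458

L=270.346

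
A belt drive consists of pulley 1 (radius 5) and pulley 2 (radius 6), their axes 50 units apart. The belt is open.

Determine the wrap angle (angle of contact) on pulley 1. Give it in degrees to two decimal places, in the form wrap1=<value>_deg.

wrap1=177.71_deg

open belt: β = asin((r2−r1)/C) = asin(1/50) = 1.1460°
wrap1 = π − 2β = 177.7080°
wrap2 = π + 2β = 182.2920°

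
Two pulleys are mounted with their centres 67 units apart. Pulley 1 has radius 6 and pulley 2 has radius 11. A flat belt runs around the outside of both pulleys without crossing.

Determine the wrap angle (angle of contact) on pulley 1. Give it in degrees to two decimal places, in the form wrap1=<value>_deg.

open belt: β = asin((r2−r1)/C) = asin(5/67) = 4.2798°
wrap1 = π − 2β = 171.4404°
wrap2 = π + 2β = 188.5596°

wrap1=171.44_deg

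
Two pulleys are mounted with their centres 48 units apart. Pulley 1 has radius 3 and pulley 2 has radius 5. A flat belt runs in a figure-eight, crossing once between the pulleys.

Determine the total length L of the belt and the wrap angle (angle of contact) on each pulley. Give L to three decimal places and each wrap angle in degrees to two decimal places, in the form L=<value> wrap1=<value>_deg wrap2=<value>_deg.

L=122.469 wrap1=199.19_deg wrap2=199.19_deg

crossed belt: β = asin((r1+r2)/C) = asin(8/48) = 9.5941°
wrap1 = wrap2 = π + 2β = 199.1881°
tangent length = C·cosβ = 47.3286
L = (r1+r2)·wrap + 2·C·cosβ = 8·3.4765 + 2·47.3286 = 122.4692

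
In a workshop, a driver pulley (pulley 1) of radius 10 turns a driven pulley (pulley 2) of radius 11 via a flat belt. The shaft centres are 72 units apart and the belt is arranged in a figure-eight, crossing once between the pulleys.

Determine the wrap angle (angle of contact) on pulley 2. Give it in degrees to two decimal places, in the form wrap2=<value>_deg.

wrap2=213.92_deg

crossed belt: β = asin((r1+r2)/C) = asin(21/72) = 16.9578°
wrap1 = wrap2 = π + 2β = 213.9155°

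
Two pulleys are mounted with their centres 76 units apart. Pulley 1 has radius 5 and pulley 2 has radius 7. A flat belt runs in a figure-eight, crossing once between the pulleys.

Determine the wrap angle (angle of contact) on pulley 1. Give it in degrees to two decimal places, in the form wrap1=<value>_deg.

wrap1=198.17_deg

crossed belt: β = asin((r1+r2)/C) = asin(12/76) = 9.0847°
wrap1 = wrap2 = π + 2β = 198.1694°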